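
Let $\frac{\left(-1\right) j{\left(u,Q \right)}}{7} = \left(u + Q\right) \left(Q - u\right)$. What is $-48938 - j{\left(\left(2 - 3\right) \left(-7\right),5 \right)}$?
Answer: $-49106$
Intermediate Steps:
$j{\left(u,Q \right)} = - 7 \left(Q + u\right) \left(Q - u\right)$ ($j{\left(u,Q \right)} = - 7 \left(u + Q\right) \left(Q - u\right) = - 7 \left(Q + u\right) \left(Q - u\right)$)
$-48938 - j{\left(\left(2 - 3\right) \left(-7\right),5 \right)} = -48938 - \left(- 7 \cdot 5^{2} + 7 \left(\left(2 - 3\right) \left(-7\right)\right)^{2}\right) = -48938 - \left(\left(-7\right) 25 + 7 \left(\left(-1\right) \left(-7\right)\right)^{2}\right) = -48938 - \left(-175 + 7 \cdot 7^{2}\right) = -48938 - \left(-175 + 7 \cdot 49\right) = -48938 - \left(-175 + 343\right) = -48938 - 168 = -49106$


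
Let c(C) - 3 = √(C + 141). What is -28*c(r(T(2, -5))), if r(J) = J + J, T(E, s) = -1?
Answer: -84 - 28*√139 ≈ -414.12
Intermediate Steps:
r(J) = 2*J
c(C) = 3 + √(141 + C) (c(C) = 3 + √(C + 141) = 3 + √(141 + C))
-28*c(r(T(2, -5))) = -28*(3 + √(141 + 2*(-1))) = -28*(3 + √(141 - 2)) = -28*(3 + √139) = -84 - 28*√139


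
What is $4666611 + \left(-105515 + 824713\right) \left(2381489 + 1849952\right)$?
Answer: $3043248570929$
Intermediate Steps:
$4666611 + \left(-105515 + 824713\right) \left(2381489 + 1849952\right) = 4666611 + 719198 \cdot 4231441 = 4666611 + 3043243904318 = 3043248570929$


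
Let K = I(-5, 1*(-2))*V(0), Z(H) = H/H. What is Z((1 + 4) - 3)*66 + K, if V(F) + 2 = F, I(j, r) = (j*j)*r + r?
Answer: 170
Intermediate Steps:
I(j, r) = r + r*j**2 (I(j, r) = j**2*r + r = r*j**2 + r = r + r*j**2)
V(F) = -2 + F
Z(H) = 1
K = 104 (K = ((1*(-2))*(1 + (-5)**2))*(-2 + 0) = -2*(1 + 25)*(-2) = -2*26*(-2) = -52*(-2) = 104)
Z((1 + 4) - 3)*66 + K = 1*66 + 104 = 66 + 104 = 170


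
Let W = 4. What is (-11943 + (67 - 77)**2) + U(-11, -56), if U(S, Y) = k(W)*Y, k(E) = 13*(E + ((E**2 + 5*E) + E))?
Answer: -43875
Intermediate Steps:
k(E) = 13*E**2 + 91*E (k(E) = 13*(E + (E**2 + 6*E)) = 13*(E**2 + 7*E) = 13*E**2 + 91*E)
U(S, Y) = 572*Y (U(S, Y) = (13*4*(7 + 4))*Y = (13*4*11)*Y = 572*Y)
(-11943 + (67 - 77)**2) + U(-11, -56) = (-11943 + (67 - 77)**2) + 572*(-56) = (-11943 + (-10)**2) - 32032 = (-11943 + 100) - 32032 = -11843 - 32032 = -43875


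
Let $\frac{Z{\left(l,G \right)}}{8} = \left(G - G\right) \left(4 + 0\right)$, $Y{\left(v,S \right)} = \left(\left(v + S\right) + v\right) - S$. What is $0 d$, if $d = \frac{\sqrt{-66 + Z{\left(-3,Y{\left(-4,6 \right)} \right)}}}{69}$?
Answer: $0$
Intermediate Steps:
$Y{\left(v,S \right)} = 2 v$ ($Y{\left(v,S \right)} = \left(\left(S + v\right) + v\right) - S = \left(S + 2 v\right) - S = 2 v$)
$Z{\left(l,G \right)} = 0$ ($Z{\left(l,G \right)} = 8 \left(G - G\right) \left(4 + 0\right) = 8 \cdot 0 \cdot 4 = 8 \cdot 0 = 0$)
$d = \frac{i \sqrt{66}}{69}$ ($d = \frac{\sqrt{-66 + 0}}{69} = \sqrt{-66} \cdot \frac{1}{69} = i \sqrt{66} \cdot \frac{1}{69} = \frac{i \sqrt{66}}{69} \approx 0.11774 i$)
$0 d = 0 \frac{i \sqrt{66}}{69} = 0$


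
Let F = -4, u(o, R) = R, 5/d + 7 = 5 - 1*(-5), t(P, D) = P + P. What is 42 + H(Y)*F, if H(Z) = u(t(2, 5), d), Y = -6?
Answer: 106/3 ≈ 35.333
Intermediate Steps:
t(P, D) = 2*P
d = 5/3 (d = 5/(-7 + (5 - 1*(-5))) = 5/(-7 + (5 + 5)) = 5/(-7 + 10) = 5/3 ≈ 1.6667)
H(Z) = 5/3
42 + H(Y)*F = 42 + (5/3)*(-4) = 42 - 20/3 = 106/3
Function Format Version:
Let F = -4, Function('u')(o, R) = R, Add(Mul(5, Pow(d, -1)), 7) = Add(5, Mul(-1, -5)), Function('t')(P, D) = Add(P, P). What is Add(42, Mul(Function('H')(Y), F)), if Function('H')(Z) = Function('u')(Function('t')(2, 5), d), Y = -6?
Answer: Rational(106, 3) ≈ 35.333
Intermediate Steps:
Function('t')(P, D) = Mul(2, P)
d = Rational(5, 3) (d = Mul(5, Pow(Add(-7, Add(5, Mul(-1, -5))), -1)) = Mul(5, Pow(Add(-7, Add(5, 5)), -1)) = Mul(5, Pow(Add(-7, 10), -1)) = Mul(5, Pow(3, -1)) = Mul(5, Rational(1, 3)) = Rational(5, 3) ≈ 1.6667)
Function('H')(Z) = Rational(5, 3)
Add(42, Mul(Function('H')(Y), F)) = Add(42, Mul(Rational(5, 3), -4)) = Add(42, Rational(-20, 3)) = Rational(106, 3)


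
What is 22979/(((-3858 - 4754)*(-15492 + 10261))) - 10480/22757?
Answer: -471594485457/1025188558604 ≈ -0.46001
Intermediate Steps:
22979/(((-3858 - 4754)*(-15492 + 10261))) - 10480/22757 = 22979/((-8612*(-5231))) - 10480*1/22757 = 22979/45049372 - 10480/22757 = -471594485457/1025188558604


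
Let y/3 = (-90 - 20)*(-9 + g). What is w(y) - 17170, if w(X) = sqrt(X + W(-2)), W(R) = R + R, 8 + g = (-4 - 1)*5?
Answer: -17170 + 4*sqrt(866) ≈ -17052.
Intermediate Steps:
g = -33 (g = -8 + (-4 - 1)*5 = -8 - 5*5 = -8 - 25 = -33)
W(R) = 2*R
y = 13860 (y = 3*((-90 - 20)*(-9 - 33)) = 3*(-110*(-42)) = 3*4620 = 13860)
w(X) = sqrt(-4 + X) (w(X) = sqrt(X + 2*(-2)) = sqrt(X - 4) = sqrt(-4 + X))
w(y) - 17170 = sqrt(-4 + 13860) - 17170 = sqrt(13856) - 17170 = 4*sqrt(866) - 17170 = -17170 + 4*sqrt(866)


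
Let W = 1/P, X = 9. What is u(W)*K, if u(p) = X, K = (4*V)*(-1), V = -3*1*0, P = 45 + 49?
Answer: 0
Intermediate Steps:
P = 94
V = 0 (V = -3*0 = 0)
W = 1/94 ≈ 0.010638
K = 0 (K = (4*0)*(-1) = 0*(-1) = 0)
u(p) = 9
u(W)*K = 9*0 = 0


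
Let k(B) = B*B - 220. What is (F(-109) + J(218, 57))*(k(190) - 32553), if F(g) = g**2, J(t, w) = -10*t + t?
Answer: 33000513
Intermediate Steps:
k(B) = -220 + B**2 (k(B) = B**2 - 220 = -220 + B**2)
J(t, w) = -9*t
(F(-109) + J(218, 57))*(k(190) - 32553) = ((-109)**2 - 9*218)*((-220 + 190**2) - 32553) = (11881 - 1962)*((-220 + 36100) - 32553) = 9919*(35880 - 32553) = 9919*3327 = 33000513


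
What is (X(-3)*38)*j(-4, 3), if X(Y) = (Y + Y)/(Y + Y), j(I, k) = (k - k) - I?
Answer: 152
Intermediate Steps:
j(I, k) = -I (j(I, k) = 0 - I = -I)
X(Y) = 1 (X(Y) = (2*Y)/((2*Y)) = (2*Y)*(1/(2*Y)) = 1)
(X(-3)*38)*j(-4, 3) = (1*38)*(-1*(-4)) = 38*4 = 152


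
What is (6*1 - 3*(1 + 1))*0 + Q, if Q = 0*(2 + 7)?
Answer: 0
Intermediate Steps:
Q = 0 (Q = 0*9 = 0)
(6*1 - 3*(1 + 1))*0 + Q = (6*1 - 3*(1 + 1))*0 + 0 = (6 - 3*2)*0 + 0 = (6 - 6)*0 + 0 = 0*0 + 0 = 0 + 0 = 0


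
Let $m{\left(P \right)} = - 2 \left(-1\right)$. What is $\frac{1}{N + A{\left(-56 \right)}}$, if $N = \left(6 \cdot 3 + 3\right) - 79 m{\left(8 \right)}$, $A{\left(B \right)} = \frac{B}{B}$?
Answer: $- \frac{1}{136} \approx -0.0073529$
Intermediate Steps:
$A{\left(B \right)} = 1$
$m{\left(P \right)} = 2$ ($m{\left(P \right)} = \left(-1\right) \left(-2\right) = 2$)
$N = -137$ ($N = \left(6 \cdot 3 + 3\right) - 158 = \left(18 + 3\right) - 158 = 21 - 158 = -137$)
$\frac{1}{N + A{\left(-56 \right)}} = \frac{1}{-137 + 1} = \frac{1}{-136} = - \frac{1}{136}$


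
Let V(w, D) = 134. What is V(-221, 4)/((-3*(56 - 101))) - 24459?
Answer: -3301831/135 ≈ -24458.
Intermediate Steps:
V(-221, 4)/((-3*(56 - 101))) - 24459 = 134/((-3*(56 - 101))) - 24459 = 134/((-3*(-45))) - 24459 = 134/135 - 24459 = -3301831/135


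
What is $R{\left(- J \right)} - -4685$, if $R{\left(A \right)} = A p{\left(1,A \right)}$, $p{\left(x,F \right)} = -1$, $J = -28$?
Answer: $4657$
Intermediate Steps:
$R{\left(A \right)} = - A$ ($R{\left(A \right)} = A \left(-1\right) = - A$)
$R{\left(- J \right)} - -4685 = - \left(-1\right) \left(-28\right) - -4685 = \left(-1\right) 28 + 4685 = -28 + 4685 = 4657$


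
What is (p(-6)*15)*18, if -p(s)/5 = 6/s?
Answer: 1350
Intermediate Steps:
p(s) = -30/s
(p(-6)*15)*18 = (-30/(-6)*15)*18 = (-30*(-1/6)*15)*18 = (5*15)*18 = 75*18 = 1350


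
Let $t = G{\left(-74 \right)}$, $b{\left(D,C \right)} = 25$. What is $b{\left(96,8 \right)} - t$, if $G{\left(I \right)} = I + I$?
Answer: $173$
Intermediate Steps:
$G{\left(I \right)} = 2 I$
$t = -148$ ($t = 2 \left(-74\right) = -148$)
$b{\left(96,8 \right)} - t = 25 - -148 = 25 + 148 = 173$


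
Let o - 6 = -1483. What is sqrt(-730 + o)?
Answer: I*sqrt(2207) ≈ 46.979*I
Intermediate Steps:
o = -1477 (o = 6 - 1483 = -1477)
sqrt(-730 + o) = sqrt(-730 - 1477) = sqrt(-2207) = I*sqrt(2207)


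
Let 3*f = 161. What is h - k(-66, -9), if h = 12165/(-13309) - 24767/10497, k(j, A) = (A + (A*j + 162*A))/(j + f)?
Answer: -382807116983/5169069201 ≈ -74.057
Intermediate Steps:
f = 161/3 (f = (⅓)*161 = 161/3 ≈ 53.667)
k(j, A) = (163*A + A*j)/(161/3 + j) (k(j, A) = (A + (A*j + 162*A))/(j + 161/3) = (A + (162*A + A*j))/(161/3 + j) = (163*A + A*j)/(161/3 + j))
h = -457320008/139704573 (h = 12165*(-1/13309) - 24767*1/10497 = -12165/13309 - 24767/10497 = -457320008/139704573 ≈ -3.2735)
h - k(-66, -9) = -457320008/139704573 - 3*(-9)*(163 - 66)/(161 + 3*(-66)) = -457320008/139704573 - 3*(-9)*97/(161 - 198) = -457320008/139704573 - 3*(-9)*97/(-37) = -457320008/139704573 - 3*(-9)*(-1)*97/37 = -457320008/139704573 - 1*2619/37 = -457320008/139704573 - 2619/37 = -382807116983/5169069201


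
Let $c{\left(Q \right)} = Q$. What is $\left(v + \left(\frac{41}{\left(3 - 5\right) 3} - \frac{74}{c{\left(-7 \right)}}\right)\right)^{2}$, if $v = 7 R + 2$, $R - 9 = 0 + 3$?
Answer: $\frac{14205361}{1764} \approx 8052.9$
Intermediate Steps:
$R = 12$ ($R = 9 + \left(0 + 3\right) = 9 + 3 = 12$)
$v = 86$ ($v = 7 \cdot 12 + 2 = 84 + 2 = 86$)
$\left(v + \left(\frac{41}{\left(3 - 5\right) 3} - \frac{74}{c{\left(-7 \right)}}\right)\right)^{2} = \left(86 + \left(\frac{41}{\left(3 - 5\right) 3} - \frac{74}{-7}\right)\right)^{2} = \left(86 + \left(\frac{41}{\left(-2\right) 3} - - \frac{74}{7}\right)\right)^{2} = \left(86 + \left(\frac{41}{-6} + \frac{74}{7}\right)\right)^{2} = \left(86 + \left(41 \left(- \frac{1}{6}\right) + \frac{74}{7}\right)\right)^{2} = \left(86 + \left(- \frac{41}{6} + \frac{74}{7}\right)\right)^{2} = \left(86 + \frac{157}{42}\right)^{2} = \left(\frac{3769}{42}\right)^{2} = \frac{14205361}{1764}$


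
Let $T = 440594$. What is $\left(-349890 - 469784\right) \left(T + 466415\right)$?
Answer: $-743451695066$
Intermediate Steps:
$\left(-349890 - 469784\right) \left(T + 466415\right) = \left(-349890 - 469784\right) \left(440594 + 466415\right) = \left(-819674\right) 907009 = -743451695066$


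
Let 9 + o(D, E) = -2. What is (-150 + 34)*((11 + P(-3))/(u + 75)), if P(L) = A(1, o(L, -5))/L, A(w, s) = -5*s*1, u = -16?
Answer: 2552/177 ≈ 14.418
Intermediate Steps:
o(D, E) = -11 (o(D, E) = -9 - 2 = -11)
A(w, s) = -5*s
P(L) = 55/L (P(L) = (-5*(-11))/L = 55/L)
(-150 + 34)*((11 + P(-3))/(u + 75)) = (-150 + 34)*((11 + 55/(-3))/(-16 + 75)) = -116*(11 + 55*(-⅓))/59 = -116*(11 - 55/3)/59 = -(-2552)/(3*59) = -116*(-22/177) = 2552/177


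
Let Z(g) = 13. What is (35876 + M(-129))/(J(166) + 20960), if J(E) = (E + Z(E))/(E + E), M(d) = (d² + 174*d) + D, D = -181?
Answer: 9923480/6958899 ≈ 1.4260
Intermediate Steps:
M(d) = -181 + d² + 174*d (M(d) = (d² + 174*d) - 181 = -181 + d² + 174*d)
J(E) = (13 + E)/(2*E) (J(E) = (E + 13)/(E + E) = (13 + E)/((2*E)) = (13 + E)*(1/(2*E)) = (13 + E)/(2*E))
(35876 + M(-129))/(J(166) + 20960) = (35876 + (-181 + (-129)² + 174*(-129)))/((½)*(13 + 166)/166 + 20960) = (35876 + (-181 + 16641 - 22446))/((½)*(1/166)*179 + 20960) = (35876 - 5986)/(179/332 + 20960) = 29890/(6958899/332) = 29890*(332/6958899) = 9923480/6958899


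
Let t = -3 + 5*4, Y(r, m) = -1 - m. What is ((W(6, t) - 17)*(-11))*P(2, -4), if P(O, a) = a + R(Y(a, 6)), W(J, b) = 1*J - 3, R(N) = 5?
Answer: 154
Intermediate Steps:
t = 17 (t = -3 + 20 = 17)
W(J, b) = -3 + J (W(J, b) = J - 3 = -3 + J)
P(O, a) = 5 + a (P(O, a) = a + 5 = 5 + a)
((W(6, t) - 17)*(-11))*P(2, -4) = (((-3 + 6) - 17)*(-11))*(5 - 4) = ((3 - 17)*(-11))*1 = -14*(-11)*1 = 154*1 = 154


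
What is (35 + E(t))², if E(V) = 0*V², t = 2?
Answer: 1225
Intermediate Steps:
E(V) = 0
(35 + E(t))² = (35 + 0)² = 35² = 1225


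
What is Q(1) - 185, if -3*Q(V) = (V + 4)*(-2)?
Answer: -545/3 ≈ -181.67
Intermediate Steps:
Q(V) = 8/3 + 2*V/3 (Q(V) = -(V + 4)*(-2)/3 = -(4 + V)*(-2)/3 = -(-8 - 2*V)/3 = 8/3 + 2*V/3)
Q(1) - 185 = (8/3 + (2/3)*1) - 185 = (8/3 + 2/3) - 37*5 = 10/3 - 185 = -545/3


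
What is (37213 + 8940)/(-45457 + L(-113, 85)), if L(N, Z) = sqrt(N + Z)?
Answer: -2097976921/2066338877 - 92306*I*sqrt(7)/2066338877 ≈ -1.0153 - 0.00011819*I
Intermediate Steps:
(37213 + 8940)/(-45457 + L(-113, 85)) = (37213 + 8940)/(-45457 + sqrt(-113 + 85)) = 46153/(-45457 + sqrt(-28)) = 46153/(-45457 + 2*I*sqrt(7))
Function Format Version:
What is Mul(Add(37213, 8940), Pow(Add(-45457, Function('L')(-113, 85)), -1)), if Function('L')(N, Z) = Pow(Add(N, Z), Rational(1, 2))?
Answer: Add(Rational(-2097976921, 2066338877), Mul(Rational(-92306, 2066338877), I, Pow(7, Rational(1, 2)))) ≈ Add(-1.0153, Mul(-0.00011819, I))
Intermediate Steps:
Mul(Add(37213, 8940), Pow(Add(-45457, Function('L')(-113, 85)), -1)) = Mul(Add(37213, 8940), Pow(Add(-45457, Pow(Add(-113, 85), Rational(1, 2))), -1)) = Mul(46153, Pow(Add(-45457, Pow(-28, Rational(1, 2))), -1)) = Mul(46153, Pow(Add(-45457, Mul(2, I, Pow(7, Rational(1, 2)))), -1))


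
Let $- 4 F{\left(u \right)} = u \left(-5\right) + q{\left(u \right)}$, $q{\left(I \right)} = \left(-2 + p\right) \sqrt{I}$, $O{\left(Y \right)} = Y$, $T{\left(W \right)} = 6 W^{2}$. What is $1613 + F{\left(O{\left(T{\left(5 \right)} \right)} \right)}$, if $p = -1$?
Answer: $\frac{3601}{2} + \frac{15 \sqrt{6}}{4} \approx 1809.7$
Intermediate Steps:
$q{\left(I \right)} = - 3 \sqrt{I}$ ($q{\left(I \right)} = \left(-2 - 1\right) \sqrt{I} = - 3 \sqrt{I}$)
$F{\left(u \right)} = \frac{3 \sqrt{u}}{4} + \frac{5 u}{4}$ ($F{\left(u \right)} = - \frac{u \left(-5\right) - 3 \sqrt{u}}{4} = - \frac{- 5 u - 3 \sqrt{u}}{4} = \frac{3 \sqrt{u}}{4} + \frac{5 u}{4}$)
$1613 + F{\left(O{\left(T{\left(5 \right)} \right)} \right)} = 1613 + \left(\frac{3 \sqrt{6 \cdot 5^{2}}}{4} + \frac{5 \cdot 6 \cdot 5^{2}}{4}\right) = 1613 + \left(\frac{3 \sqrt{6 \cdot 25}}{4} + \frac{5 \cdot 6 \cdot 25}{4}\right) = 1613 + \left(\frac{3 \sqrt{150}}{4} + \frac{5}{4} \cdot 150\right) = 1613 + \left(\frac{3 \cdot 5 \sqrt{6}}{4} + \frac{375}{2}\right) = 1613 + \left(\frac{15 \sqrt{6}}{4} + \frac{375}{2}\right) = 1613 + \left(\frac{375}{2} + \frac{15 \sqrt{6}}{4}\right) = \frac{3601}{2} + \frac{15 \sqrt{6}}{4}$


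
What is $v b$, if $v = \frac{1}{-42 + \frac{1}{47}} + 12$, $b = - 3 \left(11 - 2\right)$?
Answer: $- \frac{637983}{1973} \approx -323.36$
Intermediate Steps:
$b = -27$ ($b = \left(-3\right) 9 = -27$)
$v = \frac{23629}{1973}$ ($v = \frac{1}{-42 + \frac{1}{47}} + 12 = \frac{1}{- \frac{1973}{47}} + 12 = - \frac{47}{1973} + 12 = \frac{23629}{1973} \approx 11.976$)
$v b = \frac{23629}{1973} \left(-27\right) = - \frac{637983}{1973}$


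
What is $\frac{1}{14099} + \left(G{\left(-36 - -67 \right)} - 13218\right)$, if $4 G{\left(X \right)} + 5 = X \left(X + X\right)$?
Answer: $- \frac{718414541}{56396} \approx -12739.0$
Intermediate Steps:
$G{\left(X \right)} = - \frac{5}{4} + \frac{X^{2}}{2}$ ($G{\left(X \right)} = - \frac{5}{4} + \frac{X \left(X + X\right)}{4} = - \frac{5}{4} + \frac{X 2 X}{4} = - \frac{5}{4} + \frac{2 X^{2}}{4} = - \frac{5}{4} + \frac{X^{2}}{2}$)
$\frac{1}{14099} + \left(G{\left(-36 - -67 \right)} - 13218\right) = \frac{1}{14099} - \left(\frac{52877}{4} - \frac{\left(-36 - -67\right)^{2}}{2}\right) = \frac{1}{14099} - \left(\frac{52877}{4} - \frac{\left(-36 + 67\right)^{2}}{2}\right) = \frac{1}{14099} - \left(\frac{52877}{4} - \frac{961}{2}\right) = \frac{1}{14099} + \left(\left(- \frac{5}{4} + \frac{1}{2} \cdot 961\right) - 13218\right) = \frac{1}{14099} + \left(\left(- \frac{5}{4} + \frac{961}{2}\right) - 13218\right) = \frac{1}{14099} + \left(\frac{1917}{4} - 13218\right) = \frac{1}{14099} - \frac{50955}{4} = - \frac{718414541}{56396}$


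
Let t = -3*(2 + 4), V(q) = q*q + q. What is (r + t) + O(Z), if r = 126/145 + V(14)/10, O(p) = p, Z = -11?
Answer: -1034/145 ≈ -7.1310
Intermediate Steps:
V(q) = q + q² (V(q) = q² + q = q + q²)
r = 3171/145 (r = 126/145 + (14*(1 + 14))/10 = 126*(1/145) + (14*15)*(⅒) = 126/145 + 210*(⅒) = 126/145 + 21 = 3171/145 ≈ 21.869)
t = -18 (t = -3*6 = -18)
(r + t) + O(Z) = (3171/145 - 18) - 11 = 561/145 - 11 = -1034/145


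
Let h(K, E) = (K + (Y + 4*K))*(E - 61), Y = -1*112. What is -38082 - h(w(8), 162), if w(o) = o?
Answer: -30810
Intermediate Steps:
Y = -112
h(K, E) = (-112 + 5*K)*(-61 + E) (h(K, E) = (K + (-112 + 4*K))*(E - 61) = (-112 + 5*K)*(-61 + E))
-38082 - h(w(8), 162) = -38082 - (6832 - 305*8 - 112*162 + 5*162*8) = -38082 - (6832 - 2440 - 18144 + 6480) = -38082 - 1*(-7272) = -38082 + 7272 = -30810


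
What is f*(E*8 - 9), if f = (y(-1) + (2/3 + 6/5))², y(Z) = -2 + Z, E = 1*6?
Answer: 3757/75 ≈ 50.093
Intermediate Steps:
E = 6
f = 289/225 (f = ((-2 - 1) + (2/3 + 6/5))² = (-3 + (2*(⅓) + 6*(⅕)))² = (-3 + (⅔ + 6/5))² = (-3 + 28/15)² = (-17/15)² = 289/225 ≈ 1.2844)
f*(E*8 - 9) = 289*(6*8 - 9)/225 = 289*(48 - 9)/225 = (289/225)*39 = 3757/75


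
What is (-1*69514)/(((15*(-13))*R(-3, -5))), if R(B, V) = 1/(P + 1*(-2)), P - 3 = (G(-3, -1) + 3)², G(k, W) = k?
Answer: 69514/195 ≈ 356.48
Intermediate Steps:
P = 3 (P = 3 + (-3 + 3)² = 3 + 0² = 3 + 0 = 3)
R(B, V) = 1 (R(B, V) = 1/(3 + 1*(-2)) = 1/(3 - 2) = 1/1 = 1)
(-1*69514)/(((15*(-13))*R(-3, -5))) = (-1*69514)/(((15*(-13))*1)) = -69514/((-195*1)) = -69514/(-195) = -69514*(-1/195) = 69514/195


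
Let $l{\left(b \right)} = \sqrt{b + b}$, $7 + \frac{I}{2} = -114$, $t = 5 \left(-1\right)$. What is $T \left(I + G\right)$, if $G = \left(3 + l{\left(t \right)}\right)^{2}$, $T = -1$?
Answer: $243 - 6 i \sqrt{10} \approx 243.0 - 18.974 i$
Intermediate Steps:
$t = -5$
$I = -242$ ($I = -14 + 2 \left(-114\right) = -14 - 228 = -242$)
$l{\left(b \right)} = \sqrt{2} \sqrt{b}$ ($l{\left(b \right)} = \sqrt{2 b} = \sqrt{2} \sqrt{b}$)
$G = \left(3 + i \sqrt{10}\right)^{2}$ ($G = \left(3 + \sqrt{2} \sqrt{-5}\right)^{2} = \left(3 + \sqrt{2} i \sqrt{5}\right)^{2} = \left(3 + i \sqrt{10}\right)^{2} \approx -1.0 + 18.974 i$)
$T \left(I + G\right) = - (-242 + \left(3 + i \sqrt{10}\right)^{2}) = 242 - \left(3 + i \sqrt{10}\right)^{2}$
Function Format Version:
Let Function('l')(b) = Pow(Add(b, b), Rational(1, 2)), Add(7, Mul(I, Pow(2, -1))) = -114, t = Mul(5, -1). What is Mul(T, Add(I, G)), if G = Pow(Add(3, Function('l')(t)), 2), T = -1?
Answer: Add(243, Mul(-6, I, Pow(10, Rational(1, 2)))) ≈ Add(243.00, Mul(-18.974, I))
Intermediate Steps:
t = -5
I = -242 (I = Add(-14, Mul(2, -114)) = Add(-14, -228) = -242)
Function('l')(b) = Mul(Pow(2, Rational(1, 2)), Pow(b, Rational(1, 2))) (Function('l')(b) = Pow(Mul(2, b), Rational(1, 2)) = Mul(Pow(2, Rational(1, 2)), Pow(b, Rational(1, 2))))
G = Pow(Add(3, Mul(I, Pow(10, Rational(1, 2)))), 2) (G = Pow(Add(3, Mul(Pow(2, Rational(1, 2)), Pow(-5, Rational(1, 2)))), 2) = Pow(Add(3, Mul(Pow(2, Rational(1, 2)), Mul(I, Pow(5, Rational(1, 2))))), 2) = Pow(Add(3, Mul(I, Pow(10, Rational(1, 2)))), 2) ≈ Add(-1.0000, Mul(18.974, I)))
Mul(T, Add(I, G)) = Mul(-1, Add(-242, Pow(Add(3, Mul(I, Pow(10, Rational(1, 2)))), 2))) = Add(242, Mul(-1, Pow(Add(3, Mul(I, Pow(10, Rational(1, 2)))), 2)))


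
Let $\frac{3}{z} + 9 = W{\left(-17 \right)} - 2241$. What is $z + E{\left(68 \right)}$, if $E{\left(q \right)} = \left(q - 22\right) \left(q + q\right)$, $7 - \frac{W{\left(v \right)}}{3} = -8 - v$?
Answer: $\frac{4704511}{752} \approx 6256.0$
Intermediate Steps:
$W{\left(v \right)} = 45 + 3 v$ ($W{\left(v \right)} = 21 - 3 \left(-8 - v\right) = 21 + \left(24 + 3 v\right) = 45 + 3 v$)
$z = - \frac{1}{752}$ ($z = \frac{3}{-9 + \left(\left(45 + 3 \left(-17\right)\right) - 2241\right)} = \frac{3}{-9 + \left(\left(45 - 51\right) - 2241\right)} = \frac{3}{-9 - 2247} = \frac{3}{-2256} = 3 \left(- \frac{1}{2256}\right) = - \frac{1}{752} \approx -0.0013298$)
$E{\left(q \right)} = 2 q \left(-22 + q\right)$ ($E{\left(q \right)} = \left(-22 + q\right) 2 q = 2 q \left(-22 + q\right)$)
$z + E{\left(68 \right)} = - \frac{1}{752} + 2 \cdot 68 \left(-22 + 68\right) = - \frac{1}{752} + 2 \cdot 68 \cdot 46 = - \frac{1}{752} + 6256 = \frac{4704511}{752}$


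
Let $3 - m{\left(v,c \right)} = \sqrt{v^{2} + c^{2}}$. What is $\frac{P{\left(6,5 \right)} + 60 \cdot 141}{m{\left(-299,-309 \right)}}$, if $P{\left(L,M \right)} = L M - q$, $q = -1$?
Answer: $- \frac{25473}{184873} - \frac{8491 \sqrt{184882}}{184873} \approx -19.886$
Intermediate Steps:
$P{\left(L,M \right)} = 1 + L M$ ($P{\left(L,M \right)} = L M - -1 = L M + 1 = 1 + L M$)
$m{\left(v,c \right)} = 3 - \sqrt{c^{2} + v^{2}}$ ($m{\left(v,c \right)} = 3 - \sqrt{v^{2} + c^{2}} = 3 - \sqrt{c^{2} + v^{2}}$)
$\frac{P{\left(6,5 \right)} + 60 \cdot 141}{m{\left(-299,-309 \right)}} = \frac{\left(1 + 6 \cdot 5\right) + 60 \cdot 141}{3 - \sqrt{\left(-309\right)^{2} + \left(-299\right)^{2}}} = \frac{\left(1 + 30\right) + 8460}{3 - \sqrt{95481 + 89401}} = \frac{31 + 8460}{3 - \sqrt{184882}} = \frac{8491}{3 - \sqrt{184882}}$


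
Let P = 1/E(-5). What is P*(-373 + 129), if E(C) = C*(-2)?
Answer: -122/5 ≈ -24.400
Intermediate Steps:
E(C) = -2*C
P = ⅒ (P = 1/(-2*(-5)) = 1/10 = ⅒ ≈ 0.10000)
P*(-373 + 129) = (-373 + 129)/10 = (⅒)*(-244) = -122/5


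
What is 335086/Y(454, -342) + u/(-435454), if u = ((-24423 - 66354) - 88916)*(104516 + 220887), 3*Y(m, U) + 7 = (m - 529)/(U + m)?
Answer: 1200713739877/374054986 ≈ 3210.0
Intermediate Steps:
Y(m, U) = -7/3 + (-529 + m)/(3*(U + m)) (Y(m, U) = -7/3 + ((m - 529)/(U + m))/3 = -7/3 + ((-529 + m)/(U + m))/3 = -7/3 + (-529 + m)/(3*(U + m)))
u = -58472641279 (u = (-90777 - 88916)*325403 = -179693*325403 = -58472641279)
335086/Y(454, -342) + u/(-435454) = 335086/(((-529 - 7*(-342) - 6*454)/(3*(-342 + 454)))) - 58472641279/(-435454) = 335086/(((⅓)*(-529 + 2394 - 2724)/112)) - 58472641279*(-1/435454) = 335086/(((⅓)*(1/112)*(-859))) + 58472641279/435454 = 335086/(-859/336) + 58472641279/435454 = 335086*(-336/859) + 58472641279/435454 = -112588896/859 + 58472641279/435454 = 1200713739877/374054986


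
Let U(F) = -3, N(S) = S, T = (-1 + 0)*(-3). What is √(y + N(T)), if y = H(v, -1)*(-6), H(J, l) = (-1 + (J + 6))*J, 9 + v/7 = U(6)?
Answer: I*√39813 ≈ 199.53*I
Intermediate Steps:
T = 3 (T = -1*(-3) = 3)
v = -84 (v = -63 + 7*(-3) = -63 - 21 = -84)
H(J, l) = J*(5 + J) (H(J, l) = (-1 + (6 + J))*J = (5 + J)*J = J*(5 + J))
y = -39816 (y = -84*(5 - 84)*(-6) = -84*(-79)*(-6) = 6636*(-6) = -39816)
√(y + N(T)) = √(-39816 + 3) = √(-39813) = I*√39813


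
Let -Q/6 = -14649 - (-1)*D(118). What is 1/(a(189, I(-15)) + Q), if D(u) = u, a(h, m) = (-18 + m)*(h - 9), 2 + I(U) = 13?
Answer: 1/85926 ≈ 1.1638e-5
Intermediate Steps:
I(U) = 11 (I(U) = -2 + 13 = 11)
a(h, m) = (-18 + m)*(-9 + h)
Q = 87186 (Q = -6*(-14649 - (-1)*118) = -6*(-14649 - 1*(-118)) = -6*(-14649 + 118) = -6*(-14531) = 87186)
1/(a(189, I(-15)) + Q) = 1/((162 - 18*189 - 9*11 + 189*11) + 87186) = 1/((162 - 3402 - 99 + 2079) + 87186) = 1/(-1260 + 87186) = 1/85926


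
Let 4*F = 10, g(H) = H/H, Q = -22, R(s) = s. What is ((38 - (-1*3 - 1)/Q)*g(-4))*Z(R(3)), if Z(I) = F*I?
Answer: 3120/11 ≈ 283.64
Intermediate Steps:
g(H) = 1
F = 5/2 (F = (¼)*10 = 5/2 ≈ 2.5000)
Z(I) = 5*I/2
((38 - (-1*3 - 1)/Q)*g(-4))*Z(R(3)) = ((38 - (-1*3 - 1)/(-22))*1)*((5/2)*3) = ((38 - (-3 - 1)*(-1)/22)*1)*(15/2) = ((38 - (-4)*(-1)/22)*1)*(15/2) = ((38 - 1*2/11)*1)*(15/2) = ((38 - 2/11)*1)*(15/2) = ((416/11)*1)*(15/2) = (416/11)*(15/2) = 3120/11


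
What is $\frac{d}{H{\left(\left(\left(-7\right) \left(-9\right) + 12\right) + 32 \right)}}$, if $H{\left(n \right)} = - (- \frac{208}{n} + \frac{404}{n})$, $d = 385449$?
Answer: $- \frac{41243043}{196} \approx -2.1042 \cdot 10^{5}$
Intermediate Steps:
$H{\left(n \right)} = - \frac{196}{n}$
$\frac{d}{H{\left(\left(\left(-7\right) \left(-9\right) + 12\right) + 32 \right)}} = \frac{385449}{\left(-196\right) \frac{1}{\left(\left(-7\right) \left(-9\right) + 12\right) + 32}} = \frac{385449}{\left(-196\right) \frac{1}{\left(63 + 12\right) + 32}} = \frac{385449}{\left(-196\right) \frac{1}{75 + 32}} = \frac{385449}{\left(-196\right) \frac{1}{107}} = \frac{385449}{- \frac{196}{107}} = 385449 \left(- \frac{107}{196}\right) = - \frac{41243043}{196}$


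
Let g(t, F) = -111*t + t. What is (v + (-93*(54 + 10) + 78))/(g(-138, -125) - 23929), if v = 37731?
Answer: -31857/8749 ≈ -3.6412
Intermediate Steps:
g(t, F) = -110*t
(v + (-93*(54 + 10) + 78))/(g(-138, -125) - 23929) = (37731 + (-93*(54 + 10) + 78))/(-110*(-138) - 23929) = (37731 + (-93*64 + 78))/(15180 - 23929) = (37731 + (-5952 + 78))/(-8749) = (37731 - 5874)*(-1/8749) = 31857*(-1/8749) = -31857/8749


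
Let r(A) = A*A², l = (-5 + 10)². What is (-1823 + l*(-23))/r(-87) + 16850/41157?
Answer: 1243830004/3011334219 ≈ 0.41305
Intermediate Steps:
l = 25 (l = 5² = 25)
r(A) = A³
(-1823 + l*(-23))/r(-87) + 16850/41157 = (-1823 + 25*(-23))/((-87)³) + 16850/41157 = (-1823 - 575)/(-658503) + 16850*(1/41157) = -2398*(-1/658503) + 16850/41157 = 2398/658503 + 16850/41157 = 1243830004/3011334219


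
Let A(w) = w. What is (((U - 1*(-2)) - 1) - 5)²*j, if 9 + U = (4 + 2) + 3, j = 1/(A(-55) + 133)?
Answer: 8/39 ≈ 0.20513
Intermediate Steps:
j = 1/78 (j = 1/(-55 + 133) = 1/78 ≈ 0.012821)
U = 0 (U = -9 + ((4 + 2) + 3) = -9 + (6 + 3) = -9 + 9 = 0)
(((U - 1*(-2)) - 1) - 5)²*j = (((0 - 1*(-2)) - 1) - 5)²*(1/78) = (((0 + 2) - 1) - 5)²*(1/78) = ((2 - 1) - 5)²*(1/78) = (1 - 5)²*(1/78) = (-4)²*(1/78) = 16*(1/78) = 8/39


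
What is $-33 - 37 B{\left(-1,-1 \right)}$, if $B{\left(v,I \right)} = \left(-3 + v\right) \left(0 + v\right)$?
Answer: $-181$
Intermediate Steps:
$B{\left(v,I \right)} = v \left(-3 + v\right)$ ($B{\left(v,I \right)} = \left(-3 + v\right) v = v \left(-3 + v\right)$)
$-33 - 37 B{\left(-1,-1 \right)} = -33 - 37 \left(- (-3 - 1)\right) = -33 - 37 \left(\left(-1\right) \left(-4\right)\right) = -33 - 148 = -181$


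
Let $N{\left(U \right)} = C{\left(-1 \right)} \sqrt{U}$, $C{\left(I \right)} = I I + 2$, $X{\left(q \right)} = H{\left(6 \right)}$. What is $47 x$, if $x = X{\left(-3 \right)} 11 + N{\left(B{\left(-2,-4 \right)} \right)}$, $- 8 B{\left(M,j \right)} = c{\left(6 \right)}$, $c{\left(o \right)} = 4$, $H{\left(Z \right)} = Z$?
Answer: $3102 + \frac{141 i \sqrt{2}}{2} \approx 3102.0 + 99.702 i$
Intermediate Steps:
$B{\left(M,j \right)} = - \frac{1}{2}$ ($B{\left(M,j \right)} = \left(- \frac{1}{8}\right) 4 = - \frac{1}{2}$)
$X{\left(q \right)} = 6$
$C{\left(I \right)} = 2 + I^{2}$ ($C{\left(I \right)} = I^{2} + 2 = 2 + I^{2}$)
$N{\left(U \right)} = 3 \sqrt{U}$ ($N{\left(U \right)} = \left(2 + \left(-1\right)^{2}\right) \sqrt{U} = \left(2 + 1\right) \sqrt{U} = 3 \sqrt{U}$)
$x = 66 + \frac{3 i \sqrt{2}}{2}$ ($x = 6 \cdot 11 + 3 \sqrt{- \frac{1}{2}} = 66 + 3 \frac{i \sqrt{2}}{2} = 66 + \frac{3 i \sqrt{2}}{2} \approx 66.0 + 2.1213 i$)
$47 x = 47 \left(66 + \frac{3 i \sqrt{2}}{2}\right) = 3102 + \frac{141 i \sqrt{2}}{2}$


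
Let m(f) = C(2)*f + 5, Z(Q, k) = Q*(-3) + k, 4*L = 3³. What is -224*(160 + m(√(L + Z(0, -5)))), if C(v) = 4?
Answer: -36960 - 448*√7 ≈ -38145.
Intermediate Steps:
L = 27/4 (L = (¼)*3³ = (¼)*27 = 27/4 ≈ 6.7500)
Z(Q, k) = k - 3*Q (Z(Q, k) = -3*Q + k = k - 3*Q)
m(f) = 5 + 4*f (m(f) = 4*f + 5 = 5 + 4*f)
-224*(160 + m(√(L + Z(0, -5)))) = -224*(160 + (5 + 4*√(27/4 + (-5 - 3*0)))) = -224*(160 + (5 + 4*√(27/4 + (-5 + 0)))) = -224*(160 + (5 + 4*√(27/4 - 5))) = -224*(160 + (5 + 4*√(7/4))) = -224*(160 + (5 + 4*(√7/2))) = -224*(160 + (5 + 2*√7)) = -224*(165 + 2*√7) = -36960 - 448*√7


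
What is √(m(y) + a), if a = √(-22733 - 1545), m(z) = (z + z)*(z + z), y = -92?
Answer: √(33856 + I*√24278) ≈ 184.0 + 0.4234*I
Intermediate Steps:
m(z) = 4*z² (m(z) = (2*z)*(2*z) = 4*z²)
a = I*√24278 (a = √(-24278) = I*√24278 ≈ 155.81*I)
√(m(y) + a) = √(4*(-92)² + I*√24278) = √(4*8464 + I*√24278) = √(33856 + I*√24278)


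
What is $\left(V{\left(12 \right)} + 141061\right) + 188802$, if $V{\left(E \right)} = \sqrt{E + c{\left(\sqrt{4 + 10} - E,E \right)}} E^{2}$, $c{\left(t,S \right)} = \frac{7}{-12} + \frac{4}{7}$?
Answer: $329863 + \frac{24 \sqrt{21147}}{7} \approx 3.3036 \cdot 10^{5}$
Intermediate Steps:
$c{\left(t,S \right)} = - \frac{1}{84}$ ($c{\left(t,S \right)} = 7 \left(- \frac{1}{12}\right) + 4 \cdot \frac{1}{7} = - \frac{7}{12} + \frac{4}{7} = - \frac{1}{84}$)
$V{\left(E \right)} = E^{2} \sqrt{- \frac{1}{84} + E}$ ($V{\left(E \right)} = \sqrt{E - \frac{1}{84}} E^{2} = \sqrt{- \frac{1}{84} + E} E^{2} = E^{2} \sqrt{- \frac{1}{84} + E}$)
$\left(V{\left(12 \right)} + 141061\right) + 188802 = \left(\frac{12^{2} \sqrt{-21 + 1764 \cdot 12}}{42} + 141061\right) + 188802 = \left(\frac{1}{42} \cdot 144 \sqrt{-21 + 21168} + 141061\right) + 188802 = \left(\frac{1}{42} \cdot 144 \sqrt{21147} + 141061\right) + 188802 = \left(\frac{24 \sqrt{21147}}{7} + 141061\right) + 188802 = \left(141061 + \frac{24 \sqrt{21147}}{7}\right) + 188802 = 329863 + \frac{24 \sqrt{21147}}{7}$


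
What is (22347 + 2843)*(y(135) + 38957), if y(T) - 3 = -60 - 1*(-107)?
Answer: 982586330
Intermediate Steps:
y(T) = 50 (y(T) = 3 + (-60 - 1*(-107)) = 3 + (-60 + 107) = 3 + 47 = 50)
(22347 + 2843)*(y(135) + 38957) = (22347 + 2843)*(50 + 38957) = 25190*39007 = 982586330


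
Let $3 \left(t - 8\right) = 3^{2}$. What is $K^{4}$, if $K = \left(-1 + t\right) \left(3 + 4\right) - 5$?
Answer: $17850625$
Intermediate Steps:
$t = 11$ ($t = 8 + \frac{3^{2}}{3} = 8 + \frac{1}{3} \cdot 9 = 8 + 3 = 11$)
$K = 65$ ($K = \left(-1 + 11\right) \left(3 + 4\right) - 5 = 10 \cdot 7 - 5 = 70 - 5 = 65$)
$K^{4} = 65^{4} = 17850625$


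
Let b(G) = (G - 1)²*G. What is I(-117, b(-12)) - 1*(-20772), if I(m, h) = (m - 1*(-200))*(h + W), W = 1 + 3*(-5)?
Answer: -148714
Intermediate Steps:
W = -14 (W = 1 - 15 = -14)
b(G) = G*(-1 + G)² (b(G) = (-1 + G)²*G = G*(-1 + G)²)
I(m, h) = (-14 + h)*(200 + m) (I(m, h) = (m - 1*(-200))*(h - 14) = (m + 200)*(-14 + h) = (200 + m)*(-14 + h) = (-14 + h)*(200 + m))
I(-117, b(-12)) - 1*(-20772) = (-2800 - 14*(-117) + 200*(-12*(-1 - 12)²) - 12*(-1 - 12)²*(-117)) - 1*(-20772) = (-2800 + 1638 + 200*(-12*(-13)²) - 12*(-13)²*(-117)) + 20772 = (-2800 + 1638 + 200*(-12*169) - 12*169*(-117)) + 20772 = (-2800 + 1638 + 200*(-2028) - 2028*(-117)) + 20772 = (-2800 + 1638 - 405600 + 237276) + 20772 = -169486 + 20772 = -148714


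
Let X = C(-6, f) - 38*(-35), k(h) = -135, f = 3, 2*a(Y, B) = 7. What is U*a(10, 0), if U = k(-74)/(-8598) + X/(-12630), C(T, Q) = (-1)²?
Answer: -2840509/9049395 ≈ -0.31389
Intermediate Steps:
a(Y, B) = 7/2 (a(Y, B) = (½)*7 = 7/2)
C(T, Q) = 1
X = 1331 (X = 1 - 38*(-35) = 1 + 1330 = 1331)
U = -811574/9049395 (U = -135/(-8598) + 1331/(-12630) = -135*(-1/8598) + 1331*(-1/12630) = 45/2866 - 1331/12630 = -811574/9049395 ≈ -0.089683)
U*a(10, 0) = -811574/9049395*7/2 = -2840509/9049395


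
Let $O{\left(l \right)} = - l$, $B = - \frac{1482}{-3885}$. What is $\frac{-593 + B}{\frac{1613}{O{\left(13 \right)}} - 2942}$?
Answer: $\frac{433771}{2244235} \approx 0.19328$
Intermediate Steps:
$B = \frac{494}{1295}$ ($B = \left(-1482\right) \left(- \frac{1}{3885}\right) = \frac{494}{1295} \approx 0.38147$)
$\frac{-593 + B}{\frac{1613}{O{\left(13 \right)}} - 2942} = \frac{-593 + \frac{494}{1295}}{\frac{1613}{\left(-1\right) 13} - 2942} = - \frac{767441}{1295 \left(\frac{1613}{-13} - 2942\right)} = - \frac{767441}{1295 \left(1613 \left(- \frac{1}{13}\right) - 2942\right)} = - \frac{767441}{1295 \left(- \frac{1613}{13} - 2942\right)} = - \frac{767441}{1295 \left(- \frac{39859}{13}\right)} = \left(- \frac{767441}{1295}\right) \left(- \frac{13}{39859}\right) = \frac{433771}{2244235}$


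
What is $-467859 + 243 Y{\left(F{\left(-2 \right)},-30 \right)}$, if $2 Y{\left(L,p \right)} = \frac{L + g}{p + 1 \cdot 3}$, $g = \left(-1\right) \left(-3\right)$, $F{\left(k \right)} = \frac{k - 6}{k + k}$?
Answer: $- \frac{935763}{2} \approx -4.6788 \cdot 10^{5}$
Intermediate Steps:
$F{\left(k \right)} = \frac{-6 + k}{2 k}$
$g = 3$
$Y{\left(L,p \right)} = \frac{3 + L}{2 \left(3 + p\right)}$ ($Y{\left(L,p \right)} = \frac{\left(L + 3\right) \frac{1}{p + 1 \cdot 3}}{2} = \frac{\left(3 + L\right) \frac{1}{p + 3}}{2} = \frac{\left(3 + L\right) \frac{1}{3 + p}}{2} = \frac{\frac{1}{3 + p} \left(3 + L\right)}{2} = \frac{3 + L}{2 \left(3 + p\right)}$)
$-467859 + 243 Y{\left(F{\left(-2 \right)},-30 \right)} = -467859 + 243 \frac{3 + \frac{-6 - 2}{2 \left(-2\right)}}{2 \left(3 - 30\right)} = -467859 + 243 \frac{3 + \frac{1}{2} \left(- \frac{1}{2}\right) \left(-8\right)}{2 \left(-27\right)} = -467859 + 243 \cdot \frac{1}{2} \left(- \frac{1}{27}\right) \left(3 + 2\right) = -467859 + 243 \cdot \frac{1}{2} \left(- \frac{1}{27}\right) 5 = -467859 + 243 \left(- \frac{5}{54}\right) = -467859 - \frac{45}{2} = - \frac{935763}{2}$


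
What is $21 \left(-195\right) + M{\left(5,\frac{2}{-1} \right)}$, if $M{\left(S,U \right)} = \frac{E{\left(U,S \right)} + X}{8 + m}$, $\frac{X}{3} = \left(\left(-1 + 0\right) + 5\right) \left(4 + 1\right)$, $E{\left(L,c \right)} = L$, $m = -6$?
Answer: $-4066$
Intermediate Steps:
$X = 60$ ($X = 3 \left(\left(-1 + 0\right) + 5\right) \left(4 + 1\right) = 3 \left(-1 + 5\right) 5 = 3 \cdot 4 \cdot 5 = 3 \cdot 20 = 60$)
$M{\left(S,U \right)} = 30 + \frac{U}{2}$ ($M{\left(S,U \right)} = \frac{U + 60}{8 - 6} = \frac{60 + U}{2} = \left(60 + U\right) \frac{1}{2} = 30 + \frac{U}{2}$)
$21 \left(-195\right) + M{\left(5,\frac{2}{-1} \right)} = 21 \left(-195\right) + \left(30 + \frac{2 \frac{1}{-1}}{2}\right) = -4095 + \left(30 + \frac{2 \left(-1\right)}{2}\right) = -4095 + \left(30 + \frac{1}{2} \left(-2\right)\right) = -4095 + \left(30 - 1\right) = -4095 + 29 = -4066$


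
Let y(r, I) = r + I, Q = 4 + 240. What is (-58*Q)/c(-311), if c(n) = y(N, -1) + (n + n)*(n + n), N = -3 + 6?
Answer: -7076/193443 ≈ -0.036579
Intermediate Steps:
Q = 244
N = 3
y(r, I) = I + r
c(n) = 2 + 4*n**2 (c(n) = (-1 + 3) + (n + n)*(n + n) = 2 + (2*n)*(2*n) = 2 + 4*n**2)
(-58*Q)/c(-311) = (-58*244)/(2 + 4*(-311)**2) = -14152/(2 + 4*96721) = -14152/(2 + 386884) = -14152/386886 = -14152*1/386886 = -7076/193443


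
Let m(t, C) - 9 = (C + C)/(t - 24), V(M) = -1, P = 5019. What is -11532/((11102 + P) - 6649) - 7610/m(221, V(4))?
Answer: -3555140353/4193728 ≈ -847.73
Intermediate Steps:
m(t, C) = 9 + 2*C/(-24 + t) (m(t, C) = 9 + (C + C)/(t - 24) = 9 + (2*C)/(-24 + t) = 9 + 2*C/(-24 + t))
-11532/((11102 + P) - 6649) - 7610/m(221, V(4)) = -11532/((11102 + 5019) - 6649) - 7610*(-24 + 221)/(-216 + 2*(-1) + 9*221) = -11532/(16121 - 6649) - 7610*197/(-216 - 2 + 1989) = -11532/9472 - 7610/((1/197)*1771) = -11532*1/9472 - 7610/1771/197 = -2883/2368 - 7610*197/1771 = -2883/2368 - 1499170/1771 = -3555140353/4193728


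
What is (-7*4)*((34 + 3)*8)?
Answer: -8288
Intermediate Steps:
(-7*4)*((34 + 3)*8) = -1036*8 = -28*296 = -8288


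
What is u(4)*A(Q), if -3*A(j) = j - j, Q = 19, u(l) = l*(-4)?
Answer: 0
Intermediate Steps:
u(l) = -4*l
A(j) = 0 (A(j) = -(j - j)/3 = -1/3*0 = 0)
u(4)*A(Q) = -4*4*0 = -16*0 = 0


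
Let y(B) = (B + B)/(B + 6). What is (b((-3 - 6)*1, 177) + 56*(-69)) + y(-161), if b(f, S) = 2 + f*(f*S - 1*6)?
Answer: 1632317/155 ≈ 10531.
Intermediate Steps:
y(B) = 2*B/(6 + B) (y(B) = (2*B)/(6 + B) = 2*B/(6 + B))
b(f, S) = 2 + f*(-6 + S*f) (b(f, S) = 2 + f*(S*f - 6) = 2 + f*(-6 + S*f))
(b((-3 - 6)*1, 177) + 56*(-69)) + y(-161) = ((2 - 6*(-3 - 6) + 177*((-3 - 6)*1)²) + 56*(-69)) + 2*(-161)/(6 - 161) = ((2 - (-54) + 177*(-9*1)²) - 3864) + 2*(-161)/(-155) = ((2 - 6*(-9) + 177*(-9)²) - 3864) + 2*(-161)*(-1/155) = ((2 + 54 + 177*81) - 3864) + 322/155 = ((2 + 54 + 14337) - 3864) + 322/155 = (14393 - 3864) + 322/155 = 10529 + 322/155 = 1632317/155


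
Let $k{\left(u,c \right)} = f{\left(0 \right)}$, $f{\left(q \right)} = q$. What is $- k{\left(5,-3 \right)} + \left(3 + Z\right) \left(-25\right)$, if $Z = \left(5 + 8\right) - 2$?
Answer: $-350$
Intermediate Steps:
$k{\left(u,c \right)} = 0$
$Z = 11$ ($Z = 13 - 2 = 11$)
$- k{\left(5,-3 \right)} + \left(3 + Z\right) \left(-25\right) = \left(-1\right) 0 + \left(3 + 11\right) \left(-25\right) = 0 + 14 \left(-25\right) = 0 - 350 = -350$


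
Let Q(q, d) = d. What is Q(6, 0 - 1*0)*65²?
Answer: 0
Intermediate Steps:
Q(6, 0 - 1*0)*65² = (0 - 1*0)*65² = (0 + 0)*4225 = 0*4225 = 0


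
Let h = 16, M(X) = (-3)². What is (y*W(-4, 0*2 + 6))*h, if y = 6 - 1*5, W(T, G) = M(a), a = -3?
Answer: 144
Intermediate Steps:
M(X) = 9
W(T, G) = 9
y = 1 (y = 6 - 5 = 1)
(y*W(-4, 0*2 + 6))*h = (1*9)*16 = 9*16 = 144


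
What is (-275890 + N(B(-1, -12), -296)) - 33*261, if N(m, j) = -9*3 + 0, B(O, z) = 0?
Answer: -284530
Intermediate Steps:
N(m, j) = -27 (N(m, j) = -27 + 0 = -27)
(-275890 + N(B(-1, -12), -296)) - 33*261 = (-275890 - 27) - 33*261 = -275917 - 8613 = -284530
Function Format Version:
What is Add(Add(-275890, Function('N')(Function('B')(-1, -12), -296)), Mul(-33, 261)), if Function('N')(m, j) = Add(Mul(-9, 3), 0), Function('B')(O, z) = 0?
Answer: -284530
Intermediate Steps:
Function('N')(m, j) = -27 (Function('N')(m, j) = Add(-27, 0) = -27)
Add(Add(-275890, Function('N')(Function('B')(-1, -12), -296)), Mul(-33, 261)) = Add(Add(-275890, -27), Mul(-33, 261)) = Add(-275917, -8613) = -284530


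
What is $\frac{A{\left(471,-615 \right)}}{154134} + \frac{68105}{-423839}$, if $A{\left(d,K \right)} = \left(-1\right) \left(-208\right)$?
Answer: $- \frac{5204568779}{32664000213} \approx -0.15934$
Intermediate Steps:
$A{\left(d,K \right)} = 208$
$\frac{A{\left(471,-615 \right)}}{154134} + \frac{68105}{-423839} = \frac{208}{154134} + \frac{68105}{-423839} = 208 \cdot \frac{1}{154134} + 68105 \left(- \frac{1}{423839}\right) = \frac{104}{77067} - \frac{68105}{423839} = - \frac{5204568779}{32664000213}$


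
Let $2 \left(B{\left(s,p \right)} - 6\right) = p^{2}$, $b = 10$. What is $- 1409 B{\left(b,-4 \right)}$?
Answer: $-19726$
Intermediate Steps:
$B{\left(s,p \right)} = 6 + \frac{p^{2}}{2}$
$- 1409 B{\left(b,-4 \right)} = - 1409 \left(6 + \frac{\left(-4\right)^{2}}{2}\right) = - 1409 \left(6 + \frac{1}{2} \cdot 16\right) = - 1409 \left(6 + 8\right) = \left(-1409\right) 14 = -19726$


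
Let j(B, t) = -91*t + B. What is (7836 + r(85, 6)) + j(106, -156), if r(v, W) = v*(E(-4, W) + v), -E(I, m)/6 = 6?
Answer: 26303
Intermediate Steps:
j(B, t) = B - 91*t
E(I, m) = -36 (E(I, m) = -6*6 = -36)
r(v, W) = v*(-36 + v)
(7836 + r(85, 6)) + j(106, -156) = (7836 + 85*(-36 + 85)) + (106 - 91*(-156)) = (7836 + 85*49) + (106 + 14196) = (7836 + 4165) + 14302 = 12001 + 14302 = 26303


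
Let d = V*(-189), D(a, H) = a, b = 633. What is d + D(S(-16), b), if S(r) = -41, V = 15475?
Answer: -2924816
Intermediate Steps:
d = -2924775 (d = 15475*(-189) = -2924775)
d + D(S(-16), b) = -2924775 - 41 = -2924816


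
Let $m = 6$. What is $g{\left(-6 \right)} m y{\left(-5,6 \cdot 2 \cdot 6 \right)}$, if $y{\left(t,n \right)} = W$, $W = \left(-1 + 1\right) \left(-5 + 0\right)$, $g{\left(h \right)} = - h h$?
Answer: $0$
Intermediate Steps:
$g{\left(h \right)} = - h^{2}$
$W = 0$ ($W = 0 \left(-5\right) = 0$)
$y{\left(t,n \right)} = 0$
$g{\left(-6 \right)} m y{\left(-5,6 \cdot 2 \cdot 6 \right)} = - \left(-6\right)^{2} \cdot 6 \cdot 0 = \left(-1\right) 36 \cdot 6 \cdot 0 = \left(-36\right) 6 \cdot 0 = \left(-216\right) 0 = 0$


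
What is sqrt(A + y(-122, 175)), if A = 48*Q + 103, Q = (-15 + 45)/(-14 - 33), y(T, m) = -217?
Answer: I*sqrt(319506)/47 ≈ 12.027*I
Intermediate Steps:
Q = -30/47 (Q = 30/(-47) = 30*(-1/47) = -30/47 ≈ -0.63830)
A = 3401/47 (A = 48*(-30/47) + 103 = -1440/47 + 103 = 3401/47 ≈ 72.362)
sqrt(A + y(-122, 175)) = sqrt(3401/47 - 217) = sqrt(-6798/47) = I*sqrt(319506)/47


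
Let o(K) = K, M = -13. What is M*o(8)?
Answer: -104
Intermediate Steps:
M*o(8) = -13*8 = -104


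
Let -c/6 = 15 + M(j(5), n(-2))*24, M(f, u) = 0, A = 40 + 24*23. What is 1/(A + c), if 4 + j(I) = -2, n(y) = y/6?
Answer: 1/502 ≈ 0.0019920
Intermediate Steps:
n(y) = y/6 (n(y) = y*(⅙) = y/6)
j(I) = -6 (j(I) = -4 - 2 = -6)
A = 592 (A = 40 + 552 = 592)
c = -90 (c = -6*(15 + 0*24) = -6*(15 + 0) = -6*15 = -90)
1/(A + c) = 1/(592 - 90) = 1/502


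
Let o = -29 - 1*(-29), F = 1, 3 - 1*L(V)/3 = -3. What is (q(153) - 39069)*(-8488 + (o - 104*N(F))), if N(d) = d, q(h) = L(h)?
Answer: 335526192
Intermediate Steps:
L(V) = 18 (L(V) = 9 - 3*(-3) = 9 + 9 = 18)
q(h) = 18
o = 0 (o = -29 + 29 = 0)
(q(153) - 39069)*(-8488 + (o - 104*N(F))) = (18 - 39069)*(-8488 + (0 - 104*1)) = -39051*(-8488 + (0 - 104)) = -39051*(-8488 - 104) = -39051*(-8592) = 335526192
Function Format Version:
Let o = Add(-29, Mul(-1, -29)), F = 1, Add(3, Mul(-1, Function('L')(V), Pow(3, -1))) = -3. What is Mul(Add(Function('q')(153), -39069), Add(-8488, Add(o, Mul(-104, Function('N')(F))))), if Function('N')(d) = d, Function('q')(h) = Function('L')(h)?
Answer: 335526192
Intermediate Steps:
Function('L')(V) = 18 (Function('L')(V) = Add(9, Mul(-3, -3)) = Add(9, 9) = 18)
Function('q')(h) = 18
o = 0 (o = Add(-29, 29) = 0)
Mul(Add(Function('q')(153), -39069), Add(-8488, Add(o, Mul(-104, Function('N')(F))))) = Mul(Add(18, -39069), Add(-8488, Add(0, Mul(-104, 1)))) = Mul(-39051, Add(-8488, Add(0, -104))) = Mul(-39051, Add(-8488, -104)) = Mul(-39051, -8592) = 335526192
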